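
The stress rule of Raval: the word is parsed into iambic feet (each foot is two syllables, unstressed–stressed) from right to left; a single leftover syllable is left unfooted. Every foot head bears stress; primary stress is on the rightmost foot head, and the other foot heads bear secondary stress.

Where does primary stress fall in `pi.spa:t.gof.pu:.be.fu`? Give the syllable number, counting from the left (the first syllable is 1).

6

Parse right to left into iambic (σˈσ) feet: (pi.ˈspa:t) (gof.ˈpu:) (be.ˈfu).
Foot heads (stressed positions): 2, 4, 6.
End Rule Rightmost: primary stress on the rightmost head = syllable 6.
Primary stress: syllable 6 → pi.spa:t.gof.pu:.be.ˈfu.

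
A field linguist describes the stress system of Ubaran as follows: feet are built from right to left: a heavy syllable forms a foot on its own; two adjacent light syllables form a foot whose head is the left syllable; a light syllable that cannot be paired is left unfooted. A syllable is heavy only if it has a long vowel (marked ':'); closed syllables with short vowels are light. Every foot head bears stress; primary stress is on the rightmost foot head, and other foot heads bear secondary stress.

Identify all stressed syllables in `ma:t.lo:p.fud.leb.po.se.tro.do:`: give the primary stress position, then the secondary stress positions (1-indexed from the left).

Weights: 1 ma:t H, 2 lo:p H, 3 fud L, 4 leb L, 5 po L, 6 se L, 7 tro L, 8 do: H.
Parse right to left (heavy = foot alone; LL = one foot; stranded L unfooted): (ˈma:t) (ˈlo:p) fud (ˈleb.po) (ˈse.tro) (ˈdo:).
Foot heads: 1, 2, 4, 6, 8.
Primary stress on the rightmost head = syllable 8.
Secondary stress on 1, 2, 4, 6: ˌma:t.ˌlo:p.fud.ˌleb.po.ˌse.tro.ˈdo:.

primary 8, secondary 1, 2, 4, 6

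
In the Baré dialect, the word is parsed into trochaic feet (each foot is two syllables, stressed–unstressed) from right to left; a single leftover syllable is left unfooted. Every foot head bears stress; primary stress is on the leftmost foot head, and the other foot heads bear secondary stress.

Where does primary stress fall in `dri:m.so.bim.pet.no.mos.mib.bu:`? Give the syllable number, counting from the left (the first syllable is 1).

Parse right to left into trochaic (ˈσσ) feet: (ˈdri:m.so) (ˈbim.pet) (ˈno.mos) (ˈmib.bu:).
Foot heads (stressed positions): 1, 3, 5, 7.
End Rule Leftmost: primary stress on the leftmost head = syllable 1.
Primary stress: syllable 1 → ˈdri:m.so.bim.pet.no.mos.mib.bu:.

1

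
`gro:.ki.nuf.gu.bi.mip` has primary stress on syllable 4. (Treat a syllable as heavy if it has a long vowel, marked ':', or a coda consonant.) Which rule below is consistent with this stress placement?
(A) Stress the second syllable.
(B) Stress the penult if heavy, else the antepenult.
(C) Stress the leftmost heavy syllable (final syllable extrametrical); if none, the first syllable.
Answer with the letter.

Rule A → syllable 2 (observed: 4).
Rule B → syllable 4 ✓.
Rule C → syllable 1 (observed: 4).

B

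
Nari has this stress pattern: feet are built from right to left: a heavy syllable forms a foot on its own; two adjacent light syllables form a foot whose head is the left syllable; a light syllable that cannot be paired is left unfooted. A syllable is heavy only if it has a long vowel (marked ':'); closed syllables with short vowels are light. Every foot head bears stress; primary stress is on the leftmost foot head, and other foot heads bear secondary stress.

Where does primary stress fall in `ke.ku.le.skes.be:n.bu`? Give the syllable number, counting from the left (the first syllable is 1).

Weights: 1 ke L, 2 ku L, 3 le L, 4 skes L, 5 be:n H, 6 bu L.
Parse right to left (heavy = foot alone; LL = one foot; stranded L unfooted): (ˈke.ku) (ˈle.skes) (ˈbe:n) bu.
Foot heads: 1, 3, 5.
Primary stress on the leftmost head = syllable 1.
Primary stress: syllable 1 → ˈke.ku.le.skes.be:n.bu.

1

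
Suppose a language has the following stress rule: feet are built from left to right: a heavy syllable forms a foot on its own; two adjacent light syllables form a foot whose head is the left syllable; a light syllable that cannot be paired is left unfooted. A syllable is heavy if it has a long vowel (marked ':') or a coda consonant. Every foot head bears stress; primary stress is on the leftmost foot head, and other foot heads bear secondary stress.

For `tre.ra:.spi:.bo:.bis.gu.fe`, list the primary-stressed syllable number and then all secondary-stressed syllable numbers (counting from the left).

Weights: 1 tre L, 2 ra: H, 3 spi: H, 4 bo: H, 5 bis H, 6 gu L, 7 fe L.
Parse left to right (heavy = foot alone; LL = one foot; stranded L unfooted): tre (ˈra:) (ˈspi:) (ˈbo:) (ˈbis) (ˈgu.fe).
Foot heads: 2, 3, 4, 5, 6.
Primary stress on the leftmost head = syllable 2.
Secondary stress on 3, 4, 5, 6: tre.ˈra:.ˌspi:.ˌbo:.ˌbis.ˌgu.fe.

primary 2, secondary 3, 4, 5, 6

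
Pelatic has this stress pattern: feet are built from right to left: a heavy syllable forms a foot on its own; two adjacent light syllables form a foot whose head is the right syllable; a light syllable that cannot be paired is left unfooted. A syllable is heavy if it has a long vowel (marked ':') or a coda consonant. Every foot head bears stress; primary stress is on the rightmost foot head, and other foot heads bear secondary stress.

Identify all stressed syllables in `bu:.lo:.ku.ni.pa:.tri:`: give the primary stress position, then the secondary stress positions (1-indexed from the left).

primary 6, secondary 1, 2, 4, 5

Weights: 1 bu: H, 2 lo: H, 3 ku L, 4 ni L, 5 pa: H, 6 tri: H.
Parse right to left (heavy = foot alone; LL = one foot; stranded L unfooted): (ˈbu:) (ˈlo:) (ku.ˈni) (ˈpa:) (ˈtri:).
Foot heads: 1, 2, 4, 5, 6.
Primary stress on the rightmost head = syllable 6.
Secondary stress on 1, 2, 4, 5: ˌbu:.ˌlo:.ku.ˌni.ˌpa:.ˈtri:.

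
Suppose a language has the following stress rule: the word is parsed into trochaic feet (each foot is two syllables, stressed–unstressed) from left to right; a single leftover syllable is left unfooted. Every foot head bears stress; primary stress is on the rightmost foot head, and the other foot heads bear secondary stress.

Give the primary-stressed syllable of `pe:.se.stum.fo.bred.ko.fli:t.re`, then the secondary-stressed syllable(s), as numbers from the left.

Parse left to right into trochaic (ˈσσ) feet: (ˈpe:.se) (ˈstum.fo) (ˈbred.ko) (ˈfli:t.re).
Foot heads (stressed positions): 1, 3, 5, 7.
End Rule Rightmost: primary stress on the rightmost head = syllable 7.
Secondary stress on 1, 3, 5: ˌpe:.se.ˌstum.fo.ˌbred.ko.ˈfli:t.re.

primary 7, secondary 1, 3, 5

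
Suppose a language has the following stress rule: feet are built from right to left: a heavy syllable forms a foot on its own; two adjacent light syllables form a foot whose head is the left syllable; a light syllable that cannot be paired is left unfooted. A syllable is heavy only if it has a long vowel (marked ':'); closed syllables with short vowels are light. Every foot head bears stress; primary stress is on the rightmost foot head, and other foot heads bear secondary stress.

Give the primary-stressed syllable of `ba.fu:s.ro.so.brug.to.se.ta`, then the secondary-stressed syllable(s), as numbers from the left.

Weights: 1 ba L, 2 fu:s H, 3 ro L, 4 so L, 5 brug L, 6 to L, 7 se L, 8 ta L.
Parse right to left (heavy = foot alone; LL = one foot; stranded L unfooted): ba (ˈfu:s) (ˈro.so) (ˈbrug.to) (ˈse.ta).
Foot heads: 2, 3, 5, 7.
Primary stress on the rightmost head = syllable 7.
Secondary stress on 2, 3, 5: ba.ˌfu:s.ˌro.so.ˌbrug.to.ˈse.ta.

primary 7, secondary 2, 3, 5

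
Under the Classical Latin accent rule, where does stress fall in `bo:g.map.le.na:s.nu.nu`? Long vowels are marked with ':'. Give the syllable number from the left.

Classical Latin: stress the penult if heavy (long vowel or closed), else the antepenult.
Weights: 4 na:s H, 5 nu L, 6 nu L.
The penult (syllable 5, nu) is light, so stress falls on the antepenult (syllable 4, na:s).
Stress on syllable 4: bo:g.map.le.ˈna:s.nu.nu.

4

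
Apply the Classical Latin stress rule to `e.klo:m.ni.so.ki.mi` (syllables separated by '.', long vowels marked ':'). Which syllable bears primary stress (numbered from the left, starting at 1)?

4

Classical Latin: stress the penult if heavy (long vowel or closed), else the antepenult.
Weights: 4 so L, 5 ki L, 6 mi L.
The penult (syllable 5, ki) is light, so stress falls on the antepenult (syllable 4, so).
Stress on syllable 4: e.klo:m.ni.ˈso.ki.mi.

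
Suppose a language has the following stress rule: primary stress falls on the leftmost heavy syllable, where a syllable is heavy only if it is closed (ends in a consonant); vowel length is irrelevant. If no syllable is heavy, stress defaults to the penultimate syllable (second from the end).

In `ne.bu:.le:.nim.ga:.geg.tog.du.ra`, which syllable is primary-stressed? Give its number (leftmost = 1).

Weights: 1 ne L, 2 bu: L, 3 le: L, 4 nim H, 5 ga: L, 6 geg H, 7 tog H, 8 du L, 9 ra L.
Heavy syllables in the domain: 4, 6, 7. The leftmost is syllable 4 (nim).
Primary stress: syllable 4 → ne.bu:.le:.ˈnim.ga:.geg.tog.du.ra.

4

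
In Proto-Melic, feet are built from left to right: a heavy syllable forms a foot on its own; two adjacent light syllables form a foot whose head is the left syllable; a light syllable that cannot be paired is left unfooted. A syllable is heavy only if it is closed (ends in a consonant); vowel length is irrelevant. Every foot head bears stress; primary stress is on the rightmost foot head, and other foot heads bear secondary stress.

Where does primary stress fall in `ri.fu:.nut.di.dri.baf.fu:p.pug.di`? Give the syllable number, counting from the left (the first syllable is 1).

Weights: 1 ri L, 2 fu: L, 3 nut H, 4 di L, 5 dri L, 6 baf H, 7 fu:p H, 8 pug H, 9 di L.
Parse left to right (heavy = foot alone; LL = one foot; stranded L unfooted): (ˈri.fu:) (ˈnut) (ˈdi.dri) (ˈbaf) (ˈfu:p) (ˈpug) di.
Foot heads: 1, 3, 4, 6, 7, 8.
Primary stress on the rightmost head = syllable 8.
Primary stress: syllable 8 → ri.fu:.nut.di.dri.baf.fu:p.ˈpug.di.

8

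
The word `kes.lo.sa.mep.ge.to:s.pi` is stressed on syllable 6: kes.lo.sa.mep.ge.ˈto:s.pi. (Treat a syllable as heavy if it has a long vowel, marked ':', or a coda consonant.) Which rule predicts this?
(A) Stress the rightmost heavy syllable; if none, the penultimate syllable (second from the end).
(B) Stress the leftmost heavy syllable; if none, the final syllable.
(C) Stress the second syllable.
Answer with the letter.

A

Rule A → syllable 6 ✓.
Rule B → syllable 1 (observed: 6).
Rule C → syllable 2 (observed: 6).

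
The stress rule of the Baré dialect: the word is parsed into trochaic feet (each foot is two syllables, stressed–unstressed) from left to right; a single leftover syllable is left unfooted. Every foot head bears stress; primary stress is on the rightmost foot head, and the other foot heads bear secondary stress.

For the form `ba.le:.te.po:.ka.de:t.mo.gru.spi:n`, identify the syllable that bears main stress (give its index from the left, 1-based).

7

Parse left to right into trochaic (ˈσσ) feet: (ˈba.le:) (ˈte.po:) (ˈka.de:t) (ˈmo.gru) spi:n. Syllable 9 is left unfooted.
Foot heads (stressed positions): 1, 3, 5, 7.
End Rule Rightmost: primary stress on the rightmost head = syllable 7.
Primary stress: syllable 7 → ba.le:.te.po:.ka.de:t.ˈmo.gru.spi:n.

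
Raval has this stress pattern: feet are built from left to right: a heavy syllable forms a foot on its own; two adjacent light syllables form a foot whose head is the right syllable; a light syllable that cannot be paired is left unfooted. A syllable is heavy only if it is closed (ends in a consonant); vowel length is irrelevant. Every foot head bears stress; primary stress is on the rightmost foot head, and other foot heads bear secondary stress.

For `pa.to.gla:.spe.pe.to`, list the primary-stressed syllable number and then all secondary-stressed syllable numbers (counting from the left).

primary 6, secondary 2, 4

Weights: 1 pa L, 2 to L, 3 gla: L, 4 spe L, 5 pe L, 6 to L.
Parse left to right (heavy = foot alone; LL = one foot; stranded L unfooted): (pa.ˈto) (gla:.ˈspe) (pe.ˈto).
Foot heads: 2, 4, 6.
Primary stress on the rightmost head = syllable 6.
Secondary stress on 2, 4: pa.ˌto.gla:.ˌspe.pe.ˈto.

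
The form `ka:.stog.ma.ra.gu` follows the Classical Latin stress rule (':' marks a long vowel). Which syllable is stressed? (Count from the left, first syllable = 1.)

3

Classical Latin: stress the penult if heavy (long vowel or closed), else the antepenult.
Weights: 3 ma L, 4 ra L, 5 gu L.
The penult (syllable 4, ra) is light, so stress falls on the antepenult (syllable 3, ma).
Stress on syllable 3: ka:.stog.ˈma.ra.gu.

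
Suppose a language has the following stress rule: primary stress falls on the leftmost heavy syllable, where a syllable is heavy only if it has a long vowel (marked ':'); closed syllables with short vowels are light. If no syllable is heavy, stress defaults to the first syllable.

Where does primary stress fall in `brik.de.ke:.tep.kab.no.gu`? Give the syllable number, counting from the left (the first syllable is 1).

Weights: 1 brik L, 2 de L, 3 ke: H, 4 tep L, 5 kab L, 6 no L, 7 gu L.
Heavy syllables in the domain: 3. The leftmost is syllable 3 (ke:).
Primary stress: syllable 3 → brik.de.ˈke:.tep.kab.no.gu.

3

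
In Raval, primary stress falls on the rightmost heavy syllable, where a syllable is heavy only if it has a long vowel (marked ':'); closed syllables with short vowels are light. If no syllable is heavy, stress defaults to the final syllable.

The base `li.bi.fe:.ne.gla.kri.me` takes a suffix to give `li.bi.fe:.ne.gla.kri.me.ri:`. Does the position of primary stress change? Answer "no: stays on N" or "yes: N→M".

Base `li.bi.fe:.ne.gla.kri.me` (7 syllables):
  Weights: 1 li L, 2 bi L, 3 fe: H, 4 ne L, 5 gla L, 6 kri L, 7 me L.
  Heavy syllables in the domain: 3. The rightmost is syllable 3 (fe:).
  → primary stress on syllable 3.
Suffixed `li.bi.fe:.ne.gla.kri.me.ri:` (8 syllables):
  Weights: 1 li L, 2 bi L, 3 fe: H, 4 ne L, 5 gla L, 6 kri L, 7 me L, 8 ri: H.
  Heavy syllables in the domain: 3, 8. The rightmost is syllable 8 (ri:).
  → primary stress on syllable 8.

yes: 3→8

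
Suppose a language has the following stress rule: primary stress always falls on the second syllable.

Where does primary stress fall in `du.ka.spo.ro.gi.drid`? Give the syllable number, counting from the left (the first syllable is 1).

The word has 6 syllables; the second syllable is syllable 2 (ka).
Primary stress: syllable 2 → du.ˈka.spo.ro.gi.drid.

2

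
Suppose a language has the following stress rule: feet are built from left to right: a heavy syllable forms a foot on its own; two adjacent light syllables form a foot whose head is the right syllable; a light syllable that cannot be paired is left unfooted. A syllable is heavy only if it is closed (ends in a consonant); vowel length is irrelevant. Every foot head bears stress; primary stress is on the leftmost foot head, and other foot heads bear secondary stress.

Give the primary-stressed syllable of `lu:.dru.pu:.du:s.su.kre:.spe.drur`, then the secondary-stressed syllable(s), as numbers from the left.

Weights: 1 lu: L, 2 dru L, 3 pu: L, 4 du:s H, 5 su L, 6 kre: L, 7 spe L, 8 drur H.
Parse left to right (heavy = foot alone; LL = one foot; stranded L unfooted): (lu:.ˈdru) pu: (ˈdu:s) (su.ˈkre:) spe (ˈdrur).
Foot heads: 2, 4, 6, 8.
Primary stress on the leftmost head = syllable 2.
Secondary stress on 4, 6, 8: lu:.ˈdru.pu:.ˌdu:s.su.ˌkre:.spe.ˌdrur.

primary 2, secondary 4, 6, 8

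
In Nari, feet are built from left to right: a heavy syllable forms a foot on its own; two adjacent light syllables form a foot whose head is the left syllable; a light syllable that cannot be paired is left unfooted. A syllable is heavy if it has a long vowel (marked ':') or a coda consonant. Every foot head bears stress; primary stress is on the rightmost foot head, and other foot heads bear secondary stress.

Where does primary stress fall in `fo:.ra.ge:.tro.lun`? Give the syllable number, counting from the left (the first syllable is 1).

Weights: 1 fo: H, 2 ra L, 3 ge: H, 4 tro L, 5 lun H.
Parse left to right (heavy = foot alone; LL = one foot; stranded L unfooted): (ˈfo:) ra (ˈge:) tro (ˈlun).
Foot heads: 1, 3, 5.
Primary stress on the rightmost head = syllable 5.
Primary stress: syllable 5 → fo:.ra.ge:.tro.ˈlun.

5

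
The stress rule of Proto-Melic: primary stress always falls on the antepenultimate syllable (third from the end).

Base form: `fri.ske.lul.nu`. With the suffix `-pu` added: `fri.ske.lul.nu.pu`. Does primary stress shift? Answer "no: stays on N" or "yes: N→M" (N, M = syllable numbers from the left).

yes: 2→3

Base `fri.ske.lul.nu` (4 syllables):
  The word has 4 syllables; the antepenultimate syllable (third from the end) is syllable 2 (ske).
  → primary stress on syllable 2.
Suffixed `fri.ske.lul.nu.pu` (5 syllables):
  The word has 5 syllables; the antepenultimate syllable (third from the end) is syllable 3 (lul).
  → primary stress on syllable 3.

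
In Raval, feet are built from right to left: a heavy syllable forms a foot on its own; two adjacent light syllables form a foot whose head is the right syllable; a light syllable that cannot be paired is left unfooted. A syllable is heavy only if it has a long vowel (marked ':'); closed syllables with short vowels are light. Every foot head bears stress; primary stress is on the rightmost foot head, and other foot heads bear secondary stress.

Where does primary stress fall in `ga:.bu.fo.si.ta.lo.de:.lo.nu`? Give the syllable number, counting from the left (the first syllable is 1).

9

Weights: 1 ga: H, 2 bu L, 3 fo L, 4 si L, 5 ta L, 6 lo L, 7 de: H, 8 lo L, 9 nu L.
Parse right to left (heavy = foot alone; LL = one foot; stranded L unfooted): (ˈga:) bu (fo.ˈsi) (ta.ˈlo) (ˈde:) (lo.ˈnu).
Foot heads: 1, 4, 6, 7, 9.
Primary stress on the rightmost head = syllable 9.
Primary stress: syllable 9 → ga:.bu.fo.si.ta.lo.de:.lo.ˈnu.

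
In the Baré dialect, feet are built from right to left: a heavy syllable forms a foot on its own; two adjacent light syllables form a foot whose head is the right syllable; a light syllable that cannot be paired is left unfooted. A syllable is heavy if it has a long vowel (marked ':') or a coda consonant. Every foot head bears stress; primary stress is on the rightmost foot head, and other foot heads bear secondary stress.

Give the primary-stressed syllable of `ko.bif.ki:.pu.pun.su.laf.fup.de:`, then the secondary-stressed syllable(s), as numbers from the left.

Weights: 1 ko L, 2 bif H, 3 ki: H, 4 pu L, 5 pun H, 6 su L, 7 laf H, 8 fup H, 9 de: H.
Parse right to left (heavy = foot alone; LL = one foot; stranded L unfooted): ko (ˈbif) (ˈki:) pu (ˈpun) su (ˈlaf) (ˈfup) (ˈde:).
Foot heads: 2, 3, 5, 7, 8, 9.
Primary stress on the rightmost head = syllable 9.
Secondary stress on 2, 3, 5, 7, 8: ko.ˌbif.ˌki:.pu.ˌpun.su.ˌlaf.ˌfup.ˈde:.

primary 9, secondary 2, 3, 5, 7, 8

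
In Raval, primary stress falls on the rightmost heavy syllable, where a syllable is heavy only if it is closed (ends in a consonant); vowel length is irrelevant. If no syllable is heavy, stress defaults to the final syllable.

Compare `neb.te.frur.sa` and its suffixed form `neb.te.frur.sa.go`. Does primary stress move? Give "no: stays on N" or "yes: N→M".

no: stays on 3

Base `neb.te.frur.sa` (4 syllables):
  Weights: 1 neb H, 2 te L, 3 frur H, 4 sa L.
  Heavy syllables in the domain: 1, 3. The rightmost is syllable 3 (frur).
  → primary stress on syllable 3.
Suffixed `neb.te.frur.sa.go` (5 syllables):
  Weights: 1 neb H, 2 te L, 3 frur H, 4 sa L, 5 go L.
  Heavy syllables in the domain: 1, 3. The rightmost is syllable 3 (frur).
  → primary stress on syllable 3.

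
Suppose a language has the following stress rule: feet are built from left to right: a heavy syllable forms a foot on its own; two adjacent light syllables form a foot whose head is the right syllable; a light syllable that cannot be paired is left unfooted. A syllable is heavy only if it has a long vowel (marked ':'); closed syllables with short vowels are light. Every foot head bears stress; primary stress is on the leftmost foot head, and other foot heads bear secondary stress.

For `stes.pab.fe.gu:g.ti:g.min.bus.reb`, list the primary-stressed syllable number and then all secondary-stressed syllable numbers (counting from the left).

Weights: 1 stes L, 2 pab L, 3 fe L, 4 gu:g H, 5 ti:g H, 6 min L, 7 bus L, 8 reb L.
Parse left to right (heavy = foot alone; LL = one foot; stranded L unfooted): (stes.ˈpab) fe (ˈgu:g) (ˈti:g) (min.ˈbus) reb.
Foot heads: 2, 4, 5, 7.
Primary stress on the leftmost head = syllable 2.
Secondary stress on 4, 5, 7: stes.ˈpab.fe.ˌgu:g.ˌti:g.min.ˌbus.reb.

primary 2, secondary 4, 5, 7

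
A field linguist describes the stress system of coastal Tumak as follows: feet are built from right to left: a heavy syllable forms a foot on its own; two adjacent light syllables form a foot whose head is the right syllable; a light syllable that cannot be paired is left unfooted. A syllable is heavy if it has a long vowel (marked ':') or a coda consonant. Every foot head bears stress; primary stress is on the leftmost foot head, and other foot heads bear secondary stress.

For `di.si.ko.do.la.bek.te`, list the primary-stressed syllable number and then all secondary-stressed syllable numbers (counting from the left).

primary 3, secondary 5, 6

Weights: 1 di L, 2 si L, 3 ko L, 4 do L, 5 la L, 6 bek H, 7 te L.
Parse right to left (heavy = foot alone; LL = one foot; stranded L unfooted): di (si.ˈko) (do.ˈla) (ˈbek) te.
Foot heads: 3, 5, 6.
Primary stress on the leftmost head = syllable 3.
Secondary stress on 5, 6: di.si.ˈko.do.ˌla.ˌbek.te.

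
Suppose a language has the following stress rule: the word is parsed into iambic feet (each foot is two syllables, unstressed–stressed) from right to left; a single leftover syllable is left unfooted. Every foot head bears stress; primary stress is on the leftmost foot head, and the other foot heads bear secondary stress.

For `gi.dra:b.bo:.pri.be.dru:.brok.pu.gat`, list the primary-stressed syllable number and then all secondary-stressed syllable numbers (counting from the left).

primary 3, secondary 5, 7, 9

Parse right to left into iambic (σˈσ) feet: gi (dra:b.ˈbo:) (pri.ˈbe) (dru:.ˈbrok) (pu.ˈgat). Syllable 1 is left unfooted.
Foot heads (stressed positions): 3, 5, 7, 9.
End Rule Leftmost: primary stress on the leftmost head = syllable 3.
Secondary stress on 5, 7, 9: gi.dra:b.ˈbo:.pri.ˌbe.dru:.ˌbrok.pu.ˌgat.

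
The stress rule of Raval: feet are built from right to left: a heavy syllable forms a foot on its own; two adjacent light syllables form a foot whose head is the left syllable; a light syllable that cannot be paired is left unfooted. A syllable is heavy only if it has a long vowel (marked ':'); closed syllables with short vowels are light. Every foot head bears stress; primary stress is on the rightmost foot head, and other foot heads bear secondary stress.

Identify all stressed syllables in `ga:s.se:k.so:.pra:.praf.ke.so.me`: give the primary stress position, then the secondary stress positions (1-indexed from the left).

primary 7, secondary 1, 2, 3, 4, 5

Weights: 1 ga:s H, 2 se:k H, 3 so: H, 4 pra: H, 5 praf L, 6 ke L, 7 so L, 8 me L.
Parse right to left (heavy = foot alone; LL = one foot; stranded L unfooted): (ˈga:s) (ˈse:k) (ˈso:) (ˈpra:) (ˈpraf.ke) (ˈso.me).
Foot heads: 1, 2, 3, 4, 5, 7.
Primary stress on the rightmost head = syllable 7.
Secondary stress on 1, 2, 3, 4, 5: ˌga:s.ˌse:k.ˌso:.ˌpra:.ˌpraf.ke.ˈso.me.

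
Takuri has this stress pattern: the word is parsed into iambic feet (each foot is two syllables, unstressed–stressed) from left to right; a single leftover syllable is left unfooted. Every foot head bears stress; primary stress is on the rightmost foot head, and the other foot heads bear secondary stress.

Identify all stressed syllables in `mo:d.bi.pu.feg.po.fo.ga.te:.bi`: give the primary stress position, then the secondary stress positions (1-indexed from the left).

Parse left to right into iambic (σˈσ) feet: (mo:d.ˈbi) (pu.ˈfeg) (po.ˈfo) (ga.ˈte:) bi. Syllable 9 is left unfooted.
Foot heads (stressed positions): 2, 4, 6, 8.
End Rule Rightmost: primary stress on the rightmost head = syllable 8.
Secondary stress on 2, 4, 6: mo:d.ˌbi.pu.ˌfeg.po.ˌfo.ga.ˈte:.bi.

primary 8, secondary 2, 4, 6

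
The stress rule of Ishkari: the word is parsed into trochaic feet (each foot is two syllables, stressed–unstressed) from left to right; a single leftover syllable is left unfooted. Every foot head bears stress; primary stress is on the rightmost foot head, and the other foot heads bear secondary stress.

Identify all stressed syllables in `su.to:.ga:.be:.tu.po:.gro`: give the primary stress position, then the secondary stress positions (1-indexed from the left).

primary 5, secondary 1, 3

Parse left to right into trochaic (ˈσσ) feet: (ˈsu.to:) (ˈga:.be:) (ˈtu.po:) gro. Syllable 7 is left unfooted.
Foot heads (stressed positions): 1, 3, 5.
End Rule Rightmost: primary stress on the rightmost head = syllable 5.
Secondary stress on 1, 3: ˌsu.to:.ˌga:.be:.ˈtu.po:.gro.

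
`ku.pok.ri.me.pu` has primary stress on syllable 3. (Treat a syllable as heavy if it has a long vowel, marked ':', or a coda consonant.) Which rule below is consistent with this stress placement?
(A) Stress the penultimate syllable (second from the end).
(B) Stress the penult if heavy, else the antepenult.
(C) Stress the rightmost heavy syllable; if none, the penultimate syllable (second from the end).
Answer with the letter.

Rule A → syllable 4 (observed: 3).
Rule B → syllable 3 ✓.
Rule C → syllable 2 (observed: 3).

B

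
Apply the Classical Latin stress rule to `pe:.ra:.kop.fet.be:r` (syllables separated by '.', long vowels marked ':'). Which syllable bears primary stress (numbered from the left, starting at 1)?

Classical Latin: stress the penult if heavy (long vowel or closed), else the antepenult.
Weights: 3 kop H, 4 fet H, 5 be:r H.
The penult (syllable 4, fet) is heavy, so it takes stress.
Stress on syllable 4: pe:.ra:.kop.ˈfet.be:r.

4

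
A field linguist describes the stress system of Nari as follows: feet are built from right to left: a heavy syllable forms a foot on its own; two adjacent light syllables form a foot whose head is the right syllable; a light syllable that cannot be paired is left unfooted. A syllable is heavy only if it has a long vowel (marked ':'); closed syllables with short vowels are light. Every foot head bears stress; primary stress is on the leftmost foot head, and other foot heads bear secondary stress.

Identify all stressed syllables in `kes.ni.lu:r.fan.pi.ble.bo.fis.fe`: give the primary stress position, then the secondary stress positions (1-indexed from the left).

primary 2, secondary 3, 5, 7, 9

Weights: 1 kes L, 2 ni L, 3 lu:r H, 4 fan L, 5 pi L, 6 ble L, 7 bo L, 8 fis L, 9 fe L.
Parse right to left (heavy = foot alone; LL = one foot; stranded L unfooted): (kes.ˈni) (ˈlu:r) (fan.ˈpi) (ble.ˈbo) (fis.ˈfe).
Foot heads: 2, 3, 5, 7, 9.
Primary stress on the leftmost head = syllable 2.
Secondary stress on 3, 5, 7, 9: kes.ˈni.ˌlu:r.fan.ˌpi.ble.ˌbo.fis.ˌfe.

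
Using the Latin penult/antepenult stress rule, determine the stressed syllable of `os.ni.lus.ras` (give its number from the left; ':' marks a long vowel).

3

Classical Latin: stress the penult if heavy (long vowel or closed), else the antepenult.
Weights: 2 ni L, 3 lus H, 4 ras H.
The penult (syllable 3, lus) is heavy, so it takes stress.
Stress on syllable 3: os.ni.ˈlus.ras.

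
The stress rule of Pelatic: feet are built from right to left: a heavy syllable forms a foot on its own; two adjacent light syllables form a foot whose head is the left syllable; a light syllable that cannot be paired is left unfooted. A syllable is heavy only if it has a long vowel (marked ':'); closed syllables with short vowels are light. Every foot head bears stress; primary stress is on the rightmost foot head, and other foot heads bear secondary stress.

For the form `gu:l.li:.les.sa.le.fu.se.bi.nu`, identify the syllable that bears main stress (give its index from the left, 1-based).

8

Weights: 1 gu:l H, 2 li: H, 3 les L, 4 sa L, 5 le L, 6 fu L, 7 se L, 8 bi L, 9 nu L.
Parse right to left (heavy = foot alone; LL = one foot; stranded L unfooted): (ˈgu:l) (ˈli:) les (ˈsa.le) (ˈfu.se) (ˈbi.nu).
Foot heads: 1, 2, 4, 6, 8.
Primary stress on the rightmost head = syllable 8.
Primary stress: syllable 8 → gu:l.li:.les.sa.le.fu.se.ˈbi.nu.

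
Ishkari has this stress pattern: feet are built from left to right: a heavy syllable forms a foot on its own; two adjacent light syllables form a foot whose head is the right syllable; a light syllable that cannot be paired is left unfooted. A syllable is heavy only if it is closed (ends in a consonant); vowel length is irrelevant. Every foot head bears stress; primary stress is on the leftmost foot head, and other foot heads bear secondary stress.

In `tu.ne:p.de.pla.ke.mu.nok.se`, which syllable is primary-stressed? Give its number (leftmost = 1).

Weights: 1 tu L, 2 ne:p H, 3 de L, 4 pla L, 5 ke L, 6 mu L, 7 nok H, 8 se L.
Parse left to right (heavy = foot alone; LL = one foot; stranded L unfooted): tu (ˈne:p) (de.ˈpla) (ke.ˈmu) (ˈnok) se.
Foot heads: 2, 4, 6, 7.
Primary stress on the leftmost head = syllable 2.
Primary stress: syllable 2 → tu.ˈne:p.de.pla.ke.mu.nok.se.

2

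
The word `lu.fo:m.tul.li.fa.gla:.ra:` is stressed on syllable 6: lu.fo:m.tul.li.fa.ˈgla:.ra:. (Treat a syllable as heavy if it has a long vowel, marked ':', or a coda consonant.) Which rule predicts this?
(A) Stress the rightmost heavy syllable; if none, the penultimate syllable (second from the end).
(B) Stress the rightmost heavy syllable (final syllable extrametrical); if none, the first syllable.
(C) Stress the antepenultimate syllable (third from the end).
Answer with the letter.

Rule A → syllable 7 (observed: 6).
Rule B → syllable 6 ✓.
Rule C → syllable 5 (observed: 6).

B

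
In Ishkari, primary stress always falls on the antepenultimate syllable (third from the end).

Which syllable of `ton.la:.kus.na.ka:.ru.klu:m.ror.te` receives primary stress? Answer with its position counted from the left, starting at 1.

The word has 9 syllables; the antepenultimate syllable (third from the end) is syllable 7 (klu:m).
Primary stress: syllable 7 → ton.la:.kus.na.ka:.ru.ˈklu:m.ror.te.

7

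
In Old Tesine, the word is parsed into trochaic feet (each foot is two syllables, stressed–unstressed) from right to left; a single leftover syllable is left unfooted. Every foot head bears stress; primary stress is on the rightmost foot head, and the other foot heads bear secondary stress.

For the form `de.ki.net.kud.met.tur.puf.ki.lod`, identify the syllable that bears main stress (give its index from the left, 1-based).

8

Parse right to left into trochaic (ˈσσ) feet: de (ˈki.net) (ˈkud.met) (ˈtur.puf) (ˈki.lod). Syllable 1 is left unfooted.
Foot heads (stressed positions): 2, 4, 6, 8.
End Rule Rightmost: primary stress on the rightmost head = syllable 8.
Primary stress: syllable 8 → de.ki.net.kud.met.tur.puf.ˈki.lod.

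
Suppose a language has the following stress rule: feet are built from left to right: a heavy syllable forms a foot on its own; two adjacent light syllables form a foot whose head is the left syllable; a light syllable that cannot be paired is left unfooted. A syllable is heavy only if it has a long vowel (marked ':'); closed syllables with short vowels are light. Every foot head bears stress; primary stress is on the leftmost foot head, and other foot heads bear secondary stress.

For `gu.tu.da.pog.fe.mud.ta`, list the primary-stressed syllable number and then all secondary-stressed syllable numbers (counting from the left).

Weights: 1 gu L, 2 tu L, 3 da L, 4 pog L, 5 fe L, 6 mud L, 7 ta L.
Parse left to right (heavy = foot alone; LL = one foot; stranded L unfooted): (ˈgu.tu) (ˈda.pog) (ˈfe.mud) ta.
Foot heads: 1, 3, 5.
Primary stress on the leftmost head = syllable 1.
Secondary stress on 3, 5: ˈgu.tu.ˌda.pog.ˌfe.mud.ta.

primary 1, secondary 3, 5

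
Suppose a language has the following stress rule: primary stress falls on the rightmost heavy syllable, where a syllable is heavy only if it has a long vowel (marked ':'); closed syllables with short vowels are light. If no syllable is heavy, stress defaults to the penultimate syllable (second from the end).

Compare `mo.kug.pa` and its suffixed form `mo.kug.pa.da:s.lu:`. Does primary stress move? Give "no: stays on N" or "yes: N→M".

yes: 2→5

Base `mo.kug.pa` (3 syllables):
  Weights: 1 mo L, 2 kug L, 3 pa L.
  No heavy syllable in the domain; default to the penultimate syllable (second from the end) = syllable 2.
  → primary stress on syllable 2.
Suffixed `mo.kug.pa.da:s.lu:` (5 syllables):
  Weights: 1 mo L, 2 kug L, 3 pa L, 4 da:s H, 5 lu: H.
  Heavy syllables in the domain: 4, 5. The rightmost is syllable 5 (lu:).
  → primary stress on syllable 5.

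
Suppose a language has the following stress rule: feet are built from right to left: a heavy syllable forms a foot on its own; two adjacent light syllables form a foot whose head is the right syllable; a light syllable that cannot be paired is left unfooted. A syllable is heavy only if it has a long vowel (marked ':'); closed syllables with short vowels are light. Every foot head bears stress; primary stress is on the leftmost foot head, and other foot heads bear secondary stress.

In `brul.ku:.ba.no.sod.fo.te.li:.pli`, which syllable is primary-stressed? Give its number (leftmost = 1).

2

Weights: 1 brul L, 2 ku: H, 3 ba L, 4 no L, 5 sod L, 6 fo L, 7 te L, 8 li: H, 9 pli L.
Parse right to left (heavy = foot alone; LL = one foot; stranded L unfooted): brul (ˈku:) ba (no.ˈsod) (fo.ˈte) (ˈli:) pli.
Foot heads: 2, 5, 7, 8.
Primary stress on the leftmost head = syllable 2.
Primary stress: syllable 2 → brul.ˈku:.ba.no.sod.fo.te.li:.pli.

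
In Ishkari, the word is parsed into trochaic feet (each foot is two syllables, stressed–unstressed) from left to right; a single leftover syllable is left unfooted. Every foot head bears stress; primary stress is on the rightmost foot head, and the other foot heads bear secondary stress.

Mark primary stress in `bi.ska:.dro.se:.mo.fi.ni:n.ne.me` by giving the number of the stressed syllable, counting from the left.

Parse left to right into trochaic (ˈσσ) feet: (ˈbi.ska:) (ˈdro.se:) (ˈmo.fi) (ˈni:n.ne) me. Syllable 9 is left unfooted.
Foot heads (stressed positions): 1, 3, 5, 7.
End Rule Rightmost: primary stress on the rightmost head = syllable 7.
Primary stress: syllable 7 → bi.ska:.dro.se:.mo.fi.ˈni:n.ne.me.

7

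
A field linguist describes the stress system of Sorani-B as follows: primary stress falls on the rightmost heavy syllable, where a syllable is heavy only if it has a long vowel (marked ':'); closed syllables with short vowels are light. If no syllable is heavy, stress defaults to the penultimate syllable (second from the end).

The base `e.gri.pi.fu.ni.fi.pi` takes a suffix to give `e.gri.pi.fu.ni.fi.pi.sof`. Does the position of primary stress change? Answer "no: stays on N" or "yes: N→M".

Base `e.gri.pi.fu.ni.fi.pi` (7 syllables):
  Weights: 1 e L, 2 gri L, 3 pi L, 4 fu L, 5 ni L, 6 fi L, 7 pi L.
  No heavy syllable in the domain; default to the penultimate syllable (second from the end) = syllable 6.
  → primary stress on syllable 6.
Suffixed `e.gri.pi.fu.ni.fi.pi.sof` (8 syllables):
  Weights: 1 e L, 2 gri L, 3 pi L, 4 fu L, 5 ni L, 6 fi L, 7 pi L, 8 sof L.
  No heavy syllable in the domain; default to the penultimate syllable (second from the end) = syllable 7.
  → primary stress on syllable 7.

yes: 6→7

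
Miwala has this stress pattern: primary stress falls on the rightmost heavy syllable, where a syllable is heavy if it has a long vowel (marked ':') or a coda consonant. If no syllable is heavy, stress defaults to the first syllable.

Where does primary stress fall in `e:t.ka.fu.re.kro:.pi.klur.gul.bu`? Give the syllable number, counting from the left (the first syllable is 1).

Weights: 1 e:t H, 2 ka L, 3 fu L, 4 re L, 5 kro: H, 6 pi L, 7 klur H, 8 gul H, 9 bu L.
Heavy syllables in the domain: 1, 5, 7, 8. The rightmost is syllable 8 (gul).
Primary stress: syllable 8 → e:t.ka.fu.re.kro:.pi.klur.ˈgul.bu.

8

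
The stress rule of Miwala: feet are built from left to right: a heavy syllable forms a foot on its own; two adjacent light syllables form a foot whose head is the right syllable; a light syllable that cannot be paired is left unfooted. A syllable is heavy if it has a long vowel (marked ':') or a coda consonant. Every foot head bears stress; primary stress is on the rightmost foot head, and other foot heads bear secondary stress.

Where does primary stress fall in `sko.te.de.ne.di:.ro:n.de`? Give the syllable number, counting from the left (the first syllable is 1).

Weights: 1 sko L, 2 te L, 3 de L, 4 ne L, 5 di: H, 6 ro:n H, 7 de L.
Parse left to right (heavy = foot alone; LL = one foot; stranded L unfooted): (sko.ˈte) (de.ˈne) (ˈdi:) (ˈro:n) de.
Foot heads: 2, 4, 5, 6.
Primary stress on the rightmost head = syllable 6.
Primary stress: syllable 6 → sko.te.de.ne.di:.ˈro:n.de.

6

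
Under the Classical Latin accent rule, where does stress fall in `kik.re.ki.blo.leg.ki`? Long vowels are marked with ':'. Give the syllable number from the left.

5

Classical Latin: stress the penult if heavy (long vowel or closed), else the antepenult.
Weights: 4 blo L, 5 leg H, 6 ki L.
The penult (syllable 5, leg) is heavy, so it takes stress.
Stress on syllable 5: kik.re.ki.blo.ˈleg.ki.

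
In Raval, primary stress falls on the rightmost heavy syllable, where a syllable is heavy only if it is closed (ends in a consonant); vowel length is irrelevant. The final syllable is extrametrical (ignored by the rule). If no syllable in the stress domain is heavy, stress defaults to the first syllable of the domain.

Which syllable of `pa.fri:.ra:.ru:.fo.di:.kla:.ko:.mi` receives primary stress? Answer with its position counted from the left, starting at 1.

1

The final syllable (9, mi) is extrametrical; the stress domain is syllables 1–8.
Weights: 1 pa L, 2 fri: L, 3 ra: L, 4 ru: L, 5 fo L, 6 di: L, 7 kla: L, 8 ko: L.
No heavy syllable in the domain; default to the first syllable of the domain = syllable 1.
Primary stress: syllable 1 → ˈpa.fri:.ra:.ru:.fo.di:.kla:.ko:.mi.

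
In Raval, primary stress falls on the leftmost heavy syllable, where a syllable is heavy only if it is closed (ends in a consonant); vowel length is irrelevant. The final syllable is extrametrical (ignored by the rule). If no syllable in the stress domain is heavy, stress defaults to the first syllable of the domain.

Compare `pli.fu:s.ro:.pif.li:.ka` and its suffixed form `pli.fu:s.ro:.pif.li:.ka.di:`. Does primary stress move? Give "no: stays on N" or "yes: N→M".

Base `pli.fu:s.ro:.pif.li:.ka` (6 syllables):
  The final syllable (6, ka) is extrametrical; the stress domain is syllables 1–5.
  Weights: 1 pli L, 2 fu:s H, 3 ro: L, 4 pif H, 5 li: L.
  Heavy syllables in the domain: 2, 4. The leftmost is syllable 2 (fu:s).
  → primary stress on syllable 2.
Suffixed `pli.fu:s.ro:.pif.li:.ka.di:` (7 syllables):
  The final syllable (7, di:) is extrametrical; the stress domain is syllables 1–6.
  Weights: 1 pli L, 2 fu:s H, 3 ro: L, 4 pif H, 5 li: L, 6 ka L.
  Heavy syllables in the domain: 2, 4. The leftmost is syllable 2 (fu:s).
  → primary stress on syllable 2.

no: stays on 2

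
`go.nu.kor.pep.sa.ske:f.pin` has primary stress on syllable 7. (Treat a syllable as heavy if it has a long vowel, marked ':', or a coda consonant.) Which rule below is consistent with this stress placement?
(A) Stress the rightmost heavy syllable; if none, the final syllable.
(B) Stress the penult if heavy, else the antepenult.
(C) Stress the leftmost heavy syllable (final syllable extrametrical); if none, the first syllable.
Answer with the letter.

Rule A → syllable 7 ✓.
Rule B → syllable 6 (observed: 7).
Rule C → syllable 3 (observed: 7).

A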